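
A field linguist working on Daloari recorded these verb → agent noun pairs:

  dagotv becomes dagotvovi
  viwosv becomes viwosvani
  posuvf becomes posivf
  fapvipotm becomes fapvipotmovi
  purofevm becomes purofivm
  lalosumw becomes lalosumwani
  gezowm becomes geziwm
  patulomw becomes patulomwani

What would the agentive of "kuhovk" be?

kuhivk

dagotv and viwosv both end in -v yet inflect differently (dagotvovi, viwosvani), so the final letter is not what conditions the rule; the second-to-last letter is.
"kuhovk" has second-to-last letter 'v'. The stems whose second-to-last letter is 'v' (posuvf → posivf, purofevm → purofivm) change the last vowel to 'i'.
The other patterns: stems whose second-to-last letter is 't' add -ovi; stems whose second-to-last letter is 'm' or 's' add -ani.
So kuhovk → kuhivk.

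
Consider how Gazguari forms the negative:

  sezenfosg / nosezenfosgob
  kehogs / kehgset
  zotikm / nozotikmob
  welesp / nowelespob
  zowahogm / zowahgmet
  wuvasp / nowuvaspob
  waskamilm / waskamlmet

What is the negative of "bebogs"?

zotikm and waskamilm both end in -m yet inflect differently (nozotikmob, waskamlmet), so the final letter is not what conditions the rule; the second-to-last letter is.
"bebogs" has second-to-last letter 'g'. The stems whose second-to-last letter is 'g' (kehogs → kehgset, zowahogm → zowahgmet) delete the last vowel and add -et.
So bebogs → bebgset.

bebgset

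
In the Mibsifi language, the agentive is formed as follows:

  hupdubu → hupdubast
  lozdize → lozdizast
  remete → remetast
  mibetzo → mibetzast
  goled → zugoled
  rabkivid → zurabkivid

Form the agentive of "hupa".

hupast

lozdize and goled both have last vowel 'e' yet inflect differently (lozdizast, zugoled), so the last vowel is not what conditions the rule; whether the stem ends in a vowel or a consonant is.
"hupa" ends in a vowel. The stems ending in a vowel (hupdubu → hupdubast, lozdize → lozdizast, remete → remetast) drop the final letter and add -ast.
The other pattern: stems ending in a consonant add the prefix zu-.
So hupa → hupast.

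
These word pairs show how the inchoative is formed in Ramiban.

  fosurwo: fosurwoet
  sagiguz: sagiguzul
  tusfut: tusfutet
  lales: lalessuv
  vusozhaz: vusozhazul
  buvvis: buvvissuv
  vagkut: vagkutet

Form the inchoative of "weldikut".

sagiguz and tusfut both have last vowel 'u' yet inflect differently (sagiguzul, tusfutet), so the last vowel is not what conditions the rule; the final letter is.
"weldikut" ends in -t. The stems ending in -t (tusfut → tusfutet, vagkut → vagkutet) add -et.
So weldikut → weldikutet.

weldikutet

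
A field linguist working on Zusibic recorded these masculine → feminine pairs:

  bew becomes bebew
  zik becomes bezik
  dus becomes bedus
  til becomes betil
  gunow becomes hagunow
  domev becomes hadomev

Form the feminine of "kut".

bekut

bew and gunow both end in -w yet inflect differently (bebew, hagunow), so the final letter is not what conditions the rule; the number of vowels is.
"kut" has 1 vowel. The stems with 1 vowel (bew → bebew, dus → bedus, zik → bezik) add the prefix be-.
So kut → bekut.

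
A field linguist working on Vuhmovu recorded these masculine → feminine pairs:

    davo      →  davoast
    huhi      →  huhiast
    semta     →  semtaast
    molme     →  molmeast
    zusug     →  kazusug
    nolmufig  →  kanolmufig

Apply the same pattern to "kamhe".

huhi and nolmufig both have last vowel 'i' yet inflect differently (huhiast, kanolmufig), so the last vowel is not what conditions the rule; whether the stem ends in a vowel or a consonant is.
"kamhe" ends in a vowel. The stems ending in a vowel (davo → davoast, huhi → huhiast, semta → semtaast) add -ast.
So kamhe → kamheast.

kamheast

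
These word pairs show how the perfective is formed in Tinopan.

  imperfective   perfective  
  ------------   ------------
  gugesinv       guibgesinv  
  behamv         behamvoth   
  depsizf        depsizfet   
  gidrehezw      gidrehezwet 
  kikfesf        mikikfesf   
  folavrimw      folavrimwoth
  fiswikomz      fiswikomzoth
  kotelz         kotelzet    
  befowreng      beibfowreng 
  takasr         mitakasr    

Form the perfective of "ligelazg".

gugesinv and behamv both end in -v yet inflect differently (guibgesinv, behamvoth), so the final letter is not what conditions the rule; the second-to-last letter is.
"ligelazg" has second-to-last letter 'z'. The stems whose second-to-last letter is 'z' (depsizf → depsizfet, gidrehezw → gidrehezwet) add -et.
So ligelazg → ligelazget.

ligelazget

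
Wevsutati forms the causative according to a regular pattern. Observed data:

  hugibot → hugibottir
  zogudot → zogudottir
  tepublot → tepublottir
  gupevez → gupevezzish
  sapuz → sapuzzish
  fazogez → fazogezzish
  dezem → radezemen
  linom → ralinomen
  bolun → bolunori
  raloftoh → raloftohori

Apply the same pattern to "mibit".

gupevez and dezem both have last vowel 'e' yet inflect differently (gupevezzish, radezemen), so the last vowel is not what conditions the rule; the final letter is.
"mibit" ends in -t. The stems ending in -t (hugibot → hugibottir, zogudot → zogudottir, tepublot → tepublottir) double the final consonant and add -ir.
The other patterns: stems ending in -z double the final consonant and add -ish; stems ending in -m add ra- … -en around the stem; stems ending in -h or -n add -ori.
So mibit → mibittir.

mibittir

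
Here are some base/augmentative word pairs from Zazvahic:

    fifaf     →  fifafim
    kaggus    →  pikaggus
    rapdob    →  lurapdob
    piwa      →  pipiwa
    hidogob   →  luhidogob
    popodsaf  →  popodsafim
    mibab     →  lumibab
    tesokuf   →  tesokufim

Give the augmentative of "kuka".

"kuka" ends in -a. The one such stem in the data (piwa → pipiwa) adds the prefix pi-, so the same rule applies.
The other patterns: stems ending in -b add the prefix lu-; stems ending in -f add -im.
So kuka → pikuka.

pikuka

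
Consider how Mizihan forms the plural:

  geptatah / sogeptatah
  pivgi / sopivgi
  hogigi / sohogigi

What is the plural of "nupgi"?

Every pair shown (geptatah → sogeptatah, pivgi → sopivgi, hogigi → sohogigi) follows the same rule: add the prefix so-.
So nupgi → sonupgi.

sonupgi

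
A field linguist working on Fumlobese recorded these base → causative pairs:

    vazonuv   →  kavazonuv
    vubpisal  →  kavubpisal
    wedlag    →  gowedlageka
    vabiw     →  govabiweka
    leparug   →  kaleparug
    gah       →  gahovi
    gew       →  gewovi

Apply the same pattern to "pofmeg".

gew and vabiw both end in -w yet inflect differently (gewovi, govabiweka), so the final letter is not what conditions the rule; the number of vowels is.
"pofmeg" has 2 vowels. The stems with 2 vowels (wedlag → gowedlageka, vabiw → govabiweka) add go- … -eka around the stem.
The other patterns: stems with 1 vowel add -ovi; stems with 3 vowels add the prefix ka-.
So pofmeg → gopofmegeka.

gopofmegeka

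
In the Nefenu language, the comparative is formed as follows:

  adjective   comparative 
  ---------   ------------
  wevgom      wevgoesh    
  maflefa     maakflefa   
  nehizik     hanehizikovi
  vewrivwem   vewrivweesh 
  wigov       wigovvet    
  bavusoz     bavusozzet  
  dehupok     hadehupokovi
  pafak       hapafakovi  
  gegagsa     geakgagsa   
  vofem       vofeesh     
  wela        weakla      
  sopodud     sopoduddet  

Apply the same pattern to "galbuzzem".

"galbuzzem" ends in -m. The stems ending in -m (vewrivwem → vewrivweesh, vofem → vofeesh, wevgom → wevgoesh) drop the final letter and add -esh.
So galbuzzem → galbuzzeesh.

galbuzzeesh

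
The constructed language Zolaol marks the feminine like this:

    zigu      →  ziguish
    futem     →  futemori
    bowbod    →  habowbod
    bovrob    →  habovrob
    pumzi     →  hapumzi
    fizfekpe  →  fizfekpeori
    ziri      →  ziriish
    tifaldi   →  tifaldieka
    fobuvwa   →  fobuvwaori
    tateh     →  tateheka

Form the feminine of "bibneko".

ziri and tifaldi both end in -i yet inflect differently (ziriish, tifaldieka), so the final letter is not what conditions the rule; the first letter is.
"bibneko" begins with b-. The stems beginning with b- (bowbod → habowbod, bovrob → habovrob) add the prefix ha-.
So bibneko → habibneko.

habibneko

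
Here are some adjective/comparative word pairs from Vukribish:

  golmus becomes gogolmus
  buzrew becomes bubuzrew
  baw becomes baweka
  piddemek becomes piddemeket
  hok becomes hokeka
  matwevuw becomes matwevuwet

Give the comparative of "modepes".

modepeset

"modepes" has 3 vowels. The stems with 3 vowels (matwevuw → matwevuwet, piddemek → piddemeket) add -et.
The other patterns: stems with 1 vowel add -eka; stems with 2 vowels repeat the first consonant+vowel as a prefix.
So modepes → modepeset.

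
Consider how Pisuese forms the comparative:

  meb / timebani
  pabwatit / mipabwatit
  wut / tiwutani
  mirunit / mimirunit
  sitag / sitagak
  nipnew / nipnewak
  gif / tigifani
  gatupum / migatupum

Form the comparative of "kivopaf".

mikivopaf

"kivopaf" has 3 vowels. The stems with 3 vowels (mirunit → mimirunit, pabwatit → mipabwatit, gatupum → migatupum) add the prefix mi-.
The other patterns: stems with 1 vowel add ti- … -ani around the stem; stems with 2 vowels add -ak.
So kivopaf → mikivopaf.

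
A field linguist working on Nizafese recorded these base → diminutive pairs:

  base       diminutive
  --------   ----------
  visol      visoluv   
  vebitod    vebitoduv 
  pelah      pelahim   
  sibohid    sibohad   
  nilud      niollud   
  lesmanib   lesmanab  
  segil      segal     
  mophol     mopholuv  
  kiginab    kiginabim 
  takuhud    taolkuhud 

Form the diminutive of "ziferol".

ziferoluv

visol and segil both end in -l yet inflect differently (visoluv, segal), so the final letter is not what conditions the rule; the last vowel is.
"ziferol" has last vowel 'o'. The stems whose last vowel is 'o' (vebitod → vebitoduv, visol → visoluv, mophol → mopholuv) add -uv.
So ziferol → ziferoluv.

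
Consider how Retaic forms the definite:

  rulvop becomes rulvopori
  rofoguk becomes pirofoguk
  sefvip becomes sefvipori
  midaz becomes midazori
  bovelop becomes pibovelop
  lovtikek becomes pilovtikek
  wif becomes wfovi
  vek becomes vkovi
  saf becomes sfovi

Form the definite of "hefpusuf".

"hefpusuf" has 3 vowels. The stems with 3 vowels (bovelop → pibovelop, rofoguk → pirofoguk, lovtikek → pilovtikek) add the prefix pi-.
The other patterns: stems with 1 vowel delete the last vowel and add -ovi; stems with 2 vowels add -ori.
So hefpusuf → pihefpusuf.

pihefpusuf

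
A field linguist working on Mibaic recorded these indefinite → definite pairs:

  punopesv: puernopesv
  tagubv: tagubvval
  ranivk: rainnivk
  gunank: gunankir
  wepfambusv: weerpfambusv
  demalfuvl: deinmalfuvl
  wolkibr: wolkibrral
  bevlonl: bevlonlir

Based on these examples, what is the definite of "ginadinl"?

ginadinlir

"ginadinl" has second-to-last letter 'n'. The stems whose second-to-last letter is 'n' (bevlonl → bevlonlir, gunank → gunankir) add -ir.
So ginadinl → ginadinlir.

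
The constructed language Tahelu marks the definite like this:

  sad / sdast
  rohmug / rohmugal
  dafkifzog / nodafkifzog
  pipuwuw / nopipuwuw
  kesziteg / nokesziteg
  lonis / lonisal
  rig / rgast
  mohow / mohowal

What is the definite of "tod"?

tdast

rig and rohmug both end in -g yet inflect differently (rgast, rohmugal), so the final letter is not what conditions the rule; the number of vowels is.
"tod" has 1 vowel. The stems with 1 vowel (rig → rgast, sad → sdast) delete the last vowel and add -ast.
The other patterns: stems with 2 vowels add -al; stems with 3 vowels add the prefix no-.
So tod → tdast.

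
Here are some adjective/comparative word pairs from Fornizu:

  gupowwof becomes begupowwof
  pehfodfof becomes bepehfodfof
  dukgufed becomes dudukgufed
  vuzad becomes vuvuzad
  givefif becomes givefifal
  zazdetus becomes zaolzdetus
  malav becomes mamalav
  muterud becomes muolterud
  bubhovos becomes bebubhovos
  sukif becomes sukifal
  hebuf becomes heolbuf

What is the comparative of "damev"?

dadamev

sukif and hebuf both end in -f yet inflect differently (sukifal, heolbuf), so the final letter is not what conditions the rule; the last vowel is.
"damev" has last vowel 'e'. The one such stem in the data (dukgufed → dudukgufed) repeats the first consonant+vowel as a prefix (as do vuzad, malav), so the same rule applies.
The other patterns: stems whose last vowel is 'i' add -al; stems whose last vowel is 'u' insert -ol- after the first vowel; stems whose last vowel is 'o' add the prefix be-.
So damev → dadamev.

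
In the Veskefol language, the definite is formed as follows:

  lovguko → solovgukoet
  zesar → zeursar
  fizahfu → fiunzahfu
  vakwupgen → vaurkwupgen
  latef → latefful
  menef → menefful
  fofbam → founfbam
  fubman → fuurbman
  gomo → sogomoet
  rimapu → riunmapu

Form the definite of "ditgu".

diuntgu

latef and vakwupgen both have last vowel 'e' yet inflect differently (latefful, vaurkwupgen), so the last vowel is not what conditions the rule; the final letter is.
"ditgu" ends in -u. The stems ending in -u (fizahfu → fiunzahfu, rimapu → riunmapu) insert -un- after the first vowel.
The other patterns: stems ending in -f double the final consonant and add -ul; stems ending in -n or -r insert -ur- after the first vowel; stems ending in -o add so- … -et around the stem.
So ditgu → diuntgu.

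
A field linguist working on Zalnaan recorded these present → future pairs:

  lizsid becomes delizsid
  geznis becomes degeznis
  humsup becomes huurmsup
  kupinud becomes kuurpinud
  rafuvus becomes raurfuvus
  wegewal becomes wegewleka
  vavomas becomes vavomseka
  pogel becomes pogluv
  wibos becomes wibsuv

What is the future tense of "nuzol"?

lizsid and kupinud both end in -d yet inflect differently (delizsid, kuurpinud), so the final letter is not what conditions the rule; the last vowel is.
"nuzol" has last vowel 'o'. The one such stem in the data (wibos → wibsuv) deletes the last vowel and adds -uv (as does pogel), so the same rule applies.
So nuzol → nuzluv.

nuzluv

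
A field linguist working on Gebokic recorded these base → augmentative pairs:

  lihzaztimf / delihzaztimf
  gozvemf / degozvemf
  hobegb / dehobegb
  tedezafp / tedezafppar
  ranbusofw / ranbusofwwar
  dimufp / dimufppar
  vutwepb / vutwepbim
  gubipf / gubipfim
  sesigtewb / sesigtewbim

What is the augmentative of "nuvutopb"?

nuvutopbim

"nuvutopb" has second-to-last letter 'p'. The stems whose second-to-last letter is 'p' (vutwepb → vutwepbim, gubipf → gubipfim) add -im.
So nuvutopb → nuvutopbim.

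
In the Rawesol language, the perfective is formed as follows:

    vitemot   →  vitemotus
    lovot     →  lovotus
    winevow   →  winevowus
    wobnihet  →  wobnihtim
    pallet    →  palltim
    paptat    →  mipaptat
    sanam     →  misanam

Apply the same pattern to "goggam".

"goggam" has last vowel 'a'. The stems whose last vowel is 'a' (paptat → mipaptat, sanam → misanam) add the prefix mi-.
The other patterns: stems whose last vowel is 'o' add -us; stems whose last vowel is 'e' delete the last vowel and add -im.
So goggam → migoggam.

migoggam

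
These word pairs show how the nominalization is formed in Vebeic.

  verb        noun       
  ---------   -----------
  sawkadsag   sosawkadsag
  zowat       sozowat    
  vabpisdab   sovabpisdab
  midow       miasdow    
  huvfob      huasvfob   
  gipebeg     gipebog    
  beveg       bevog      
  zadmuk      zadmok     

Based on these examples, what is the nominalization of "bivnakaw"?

vabpisdab and huvfob both end in -b yet inflect differently (sovabpisdab, huasvfob), so the final letter is not what conditions the rule; the last vowel is.
"bivnakaw" has last vowel 'a'. The stems whose last vowel is 'a' (sawkadsag → sosawkadsag, zowat → sozowat, vabpisdab → sovabpisdab) add the prefix so-.
So bivnakaw → sobivnakaw.

sobivnakaw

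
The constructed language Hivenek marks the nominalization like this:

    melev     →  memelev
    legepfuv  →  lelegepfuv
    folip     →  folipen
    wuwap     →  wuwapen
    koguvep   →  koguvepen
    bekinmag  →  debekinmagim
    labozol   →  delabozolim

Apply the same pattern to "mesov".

memesov

melev and koguvep both have last vowel 'e' yet inflect differently (memelev, koguvepen), so the last vowel is not what conditions the rule; the final letter is.
"mesov" ends in -v. The stems ending in -v (melev → memelev, legepfuv → lelegepfuv) repeat the first consonant+vowel as a prefix.
The other patterns: stems ending in -p add -en; stems ending in -g or -l add de- … -im around the stem.
So mesov → memesov.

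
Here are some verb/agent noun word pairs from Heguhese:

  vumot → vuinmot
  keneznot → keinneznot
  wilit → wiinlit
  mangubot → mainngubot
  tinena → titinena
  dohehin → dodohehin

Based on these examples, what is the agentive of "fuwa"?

fufuwa

"fuwa" ends in -a. The one such stem in the data (tinena → titinena) repeats the first consonant+vowel as a prefix (as does dohehin), so the same rule applies.
The other pattern: stems ending in -t insert -in- after the first vowel.
So fuwa → fufuwa.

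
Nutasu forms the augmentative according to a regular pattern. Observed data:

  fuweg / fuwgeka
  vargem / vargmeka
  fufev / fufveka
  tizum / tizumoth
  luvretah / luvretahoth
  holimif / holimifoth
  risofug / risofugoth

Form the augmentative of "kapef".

kapfeka

"kapef" has last vowel 'e'. The stems whose last vowel is 'e' (fuweg → fuwgeka, vargem → vargmeka, fufev → fufveka) delete the last vowel and add -eka.
The other pattern: stems whose last vowel is 'a', 'i' or 'u' add -oth.
So kapef → kapfeka.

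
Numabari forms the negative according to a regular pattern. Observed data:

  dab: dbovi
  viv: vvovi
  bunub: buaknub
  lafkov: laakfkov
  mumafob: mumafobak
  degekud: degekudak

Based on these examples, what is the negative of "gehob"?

dab and bunub both end in -b yet inflect differently (dbovi, buaknub), so the final letter is not what conditions the rule; the number of vowels is.
"gehob" has 2 vowels. The stems with 2 vowels (bunub → buaknub, lafkov → laakfkov) insert -ak- after the first vowel.
So gehob → geakhob.

geakhob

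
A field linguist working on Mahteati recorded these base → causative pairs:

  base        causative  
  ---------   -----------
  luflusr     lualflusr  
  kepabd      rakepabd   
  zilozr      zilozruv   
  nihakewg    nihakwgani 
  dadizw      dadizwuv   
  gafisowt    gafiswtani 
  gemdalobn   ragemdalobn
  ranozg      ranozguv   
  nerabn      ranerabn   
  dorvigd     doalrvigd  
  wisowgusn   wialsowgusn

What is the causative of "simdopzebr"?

"simdopzebr" has second-to-last letter 'b'. The stems whose second-to-last letter is 'b' (gemdalobn → ragemdalobn, nerabn → ranerabn, kepabd → rakepabd) add the prefix ra-.
The other patterns: stems whose second-to-last letter is 'g' or 's' insert -al- after the first vowel; stems whose second-to-last letter is 'z' add -uv; stems whose second-to-last letter is 'w' delete the last vowel and add -ani.
So simdopzebr → rasimdopzebr.

rasimdopzebr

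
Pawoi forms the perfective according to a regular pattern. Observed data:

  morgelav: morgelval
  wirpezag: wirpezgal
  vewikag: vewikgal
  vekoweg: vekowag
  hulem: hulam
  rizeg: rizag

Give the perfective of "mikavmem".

mikavmam

wirpezag and vekoweg both end in -g yet inflect differently (wirpezgal, vekowag), so the final letter is not what conditions the rule; the last vowel is.
"mikavmem" has last vowel 'e'. The stems whose last vowel is 'e' (vekoweg → vekowag, hulem → hulam, rizeg → rizag) change the last vowel to 'a'.
So mikavmem → mikavmam.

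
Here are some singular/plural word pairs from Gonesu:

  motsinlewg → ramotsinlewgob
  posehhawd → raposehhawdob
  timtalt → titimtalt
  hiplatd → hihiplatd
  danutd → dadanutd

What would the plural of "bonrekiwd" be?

rabonrekiwdob

posehhawd and hiplatd both end in -d yet inflect differently (raposehhawdob, hihiplatd), so the final letter is not what conditions the rule; the second-to-last letter is.
"bonrekiwd" has second-to-last letter 'w'. The stems whose second-to-last letter is 'w' (motsinlewg → ramotsinlewgob, posehhawd → raposehhawdob) add ra- … -ob around the stem.
The other pattern: stems whose second-to-last letter is 'l' or 't' repeat the first consonant+vowel as a prefix.
So bonrekiwd → rabonrekiwdob.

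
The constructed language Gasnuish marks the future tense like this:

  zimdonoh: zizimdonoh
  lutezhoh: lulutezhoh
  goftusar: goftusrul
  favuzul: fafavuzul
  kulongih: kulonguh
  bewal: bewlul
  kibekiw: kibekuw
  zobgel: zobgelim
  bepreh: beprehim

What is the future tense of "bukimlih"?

bukimluh

"bukimlih" has last vowel 'i'. The stems whose last vowel is 'i' (kibekiw → kibekuw, kulongih → kulonguh) change the last vowel to 'u'.
The other patterns: stems whose last vowel is 'e' add -im; stems whose last vowel is 'a' delete the last vowel and add -ul; stems whose last vowel is 'o' or 'u' repeat the first consonant+vowel as a prefix.
So bukimlih → bukimluh.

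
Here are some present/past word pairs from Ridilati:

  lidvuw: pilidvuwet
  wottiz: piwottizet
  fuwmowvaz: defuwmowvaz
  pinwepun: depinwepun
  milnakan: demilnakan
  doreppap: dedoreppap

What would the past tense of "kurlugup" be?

dekurlugup

wottiz and fuwmowvaz both end in -z yet inflect differently (piwottizet, defuwmowvaz), so the final letter is not what conditions the rule; the number of vowels is.
"kurlugup" has 3 vowels. The stems with 3 vowels (fuwmowvaz → defuwmowvaz, pinwepun → depinwepun, milnakan → demilnakan) add the prefix de-.
So kurlugup → dekurlugup.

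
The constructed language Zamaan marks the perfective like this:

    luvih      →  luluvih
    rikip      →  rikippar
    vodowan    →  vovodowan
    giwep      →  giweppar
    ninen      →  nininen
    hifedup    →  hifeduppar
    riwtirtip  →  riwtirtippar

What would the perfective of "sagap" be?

sagappar

rikip and luvih both have last vowel 'i' yet inflect differently (rikippar, luluvih), so the last vowel is not what conditions the rule; the final letter is.
"sagap" ends in -p. The stems ending in -p (rikip → rikippar, giwep → giweppar, riwtirtip → riwtirtippar) double the final consonant and add -ar.
The other pattern: stems ending in -h or -n repeat the first consonant+vowel as a prefix.
So sagap → sagappar.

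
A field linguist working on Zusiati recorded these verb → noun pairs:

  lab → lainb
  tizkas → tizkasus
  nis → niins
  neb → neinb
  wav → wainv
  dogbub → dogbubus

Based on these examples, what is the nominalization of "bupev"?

bupevus

dogbub and lab both end in -b yet inflect differently (dogbubus, lainb), so the final letter is not what conditions the rule; the number of vowels is.
"bupev" has 2 vowels. The stems with 2 vowels (dogbub → dogbubus, tizkas → tizkasus) add -us.
The other pattern: stems with 1 vowel insert -in- after the first vowel.
So bupev → bupevus.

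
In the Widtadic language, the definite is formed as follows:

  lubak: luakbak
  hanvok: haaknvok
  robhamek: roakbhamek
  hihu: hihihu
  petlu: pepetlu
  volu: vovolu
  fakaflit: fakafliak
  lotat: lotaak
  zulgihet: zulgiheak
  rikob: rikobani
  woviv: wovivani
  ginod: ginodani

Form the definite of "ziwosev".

lubak and lotat both have last vowel 'a' yet inflect differently (luakbak, lotaak), so the last vowel is not what conditions the rule; the final letter is.
"ziwosev" ends in -v. The one such stem in the data (woviv → wovivani) adds -ani, so the same rule applies.
The other patterns: stems ending in -k insert -ak- after the first vowel; stems ending in -u repeat the first consonant+vowel as a prefix; stems ending in -t drop the final letter and add -ak.
So ziwosev → ziwosevani.

ziwosevani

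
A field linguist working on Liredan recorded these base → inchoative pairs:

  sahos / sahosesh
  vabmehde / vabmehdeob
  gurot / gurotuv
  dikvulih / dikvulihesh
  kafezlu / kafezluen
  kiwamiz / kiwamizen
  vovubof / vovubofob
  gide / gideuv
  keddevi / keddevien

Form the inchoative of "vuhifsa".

vuhifsaob

"vuhifsa" begins with v-. The stems beginning with v- (vabmehde → vabmehdeob, vovubof → vovubofob) add -ob.
So vuhifsa → vuhifsaob.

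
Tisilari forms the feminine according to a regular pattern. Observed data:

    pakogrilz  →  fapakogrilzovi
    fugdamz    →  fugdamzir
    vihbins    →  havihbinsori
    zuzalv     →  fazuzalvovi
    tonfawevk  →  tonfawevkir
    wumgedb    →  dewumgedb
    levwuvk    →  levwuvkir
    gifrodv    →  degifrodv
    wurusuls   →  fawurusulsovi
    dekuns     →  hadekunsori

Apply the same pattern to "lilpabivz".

pakogrilz and fugdamz both end in -z yet inflect differently (fapakogrilzovi, fugdamzir), so the final letter is not what conditions the rule; the second-to-last letter is.
"lilpabivz" has second-to-last letter 'v'. The stems whose second-to-last letter is 'v' (tonfawevk → tonfawevkir, levwuvk → levwuvkir) add -ir.
The other patterns: stems whose second-to-last letter is 'l' add fa- … -ovi around the stem; stems whose second-to-last letter is 'n' add ha- … -ori around the stem; stems whose second-to-last letter is 'd' add the prefix de-.
So lilpabivz → lilpabivzir.

lilpabivzir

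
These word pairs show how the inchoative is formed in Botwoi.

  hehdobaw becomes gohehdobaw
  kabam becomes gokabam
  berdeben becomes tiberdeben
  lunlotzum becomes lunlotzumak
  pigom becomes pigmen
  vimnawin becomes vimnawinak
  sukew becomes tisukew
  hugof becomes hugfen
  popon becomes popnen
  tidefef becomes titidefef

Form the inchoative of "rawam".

pigom and kabam both end in -m yet inflect differently (pigmen, gokabam), so the final letter is not what conditions the rule; the last vowel is.
"rawam" has last vowel 'a'. The stems whose last vowel is 'a' (hehdobaw → gohehdobaw, kabam → gokabam) add the prefix go-.
The other patterns: stems whose last vowel is 'o' delete the last vowel and add -en; stems whose last vowel is 'e' add the prefix ti-; stems whose last vowel is 'i' or 'u' add -ak.
So rawam → gorawam.

gorawam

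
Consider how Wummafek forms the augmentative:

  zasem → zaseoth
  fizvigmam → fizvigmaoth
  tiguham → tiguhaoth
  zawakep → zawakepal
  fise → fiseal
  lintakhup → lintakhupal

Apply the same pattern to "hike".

zasem and zawakep both have last vowel 'e' yet inflect differently (zaseoth, zawakepal), so the last vowel is not what conditions the rule; the final letter is.
"hike" ends in -e. The one such stem in the data (fise → fiseal) adds -al, so the same rule applies.
The other pattern: stems ending in -m drop the final letter and add -oth.
So hike → hikeal.

hikeal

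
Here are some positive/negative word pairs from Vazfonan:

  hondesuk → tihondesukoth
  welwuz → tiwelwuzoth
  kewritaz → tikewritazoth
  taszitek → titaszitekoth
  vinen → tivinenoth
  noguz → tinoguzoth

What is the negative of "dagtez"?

tidagtezoth

Every pair shown (hondesuk → tihondesukoth, welwuz → tiwelwuzoth, kewritaz → tikewritazoth, …) follows the same rule: add ti- … -oth around the stem.
So dagtez → tidagtezoth.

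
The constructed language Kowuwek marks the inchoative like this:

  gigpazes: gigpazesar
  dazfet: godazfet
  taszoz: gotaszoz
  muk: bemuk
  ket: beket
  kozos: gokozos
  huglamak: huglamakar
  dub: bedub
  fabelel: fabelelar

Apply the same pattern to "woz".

ket and dazfet both end in -t yet inflect differently (beket, godazfet), so the final letter is not what conditions the rule; the number of vowels is.
"woz" has 1 vowel. The stems with 1 vowel (muk → bemuk, ket → beket, dub → bedub) add the prefix be-.
So woz → bewoz.

bewoz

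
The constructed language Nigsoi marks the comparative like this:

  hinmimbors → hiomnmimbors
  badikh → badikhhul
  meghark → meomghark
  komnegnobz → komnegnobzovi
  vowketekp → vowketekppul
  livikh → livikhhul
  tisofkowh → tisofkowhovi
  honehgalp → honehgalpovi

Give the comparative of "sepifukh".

sepifukhhul

"sepifukh" has second-to-last letter 'k'. The stems whose second-to-last letter is 'k' (badikh → badikhhul, vowketekp → vowketekppul, livikh → livikhhul) double the final consonant and add -ul.
The other patterns: stems whose second-to-last letter is 'r' insert -om- after the first vowel; stems whose second-to-last letter is 'b', 'l' or 'w' add -ovi.
So sepifukh → sepifukhhul.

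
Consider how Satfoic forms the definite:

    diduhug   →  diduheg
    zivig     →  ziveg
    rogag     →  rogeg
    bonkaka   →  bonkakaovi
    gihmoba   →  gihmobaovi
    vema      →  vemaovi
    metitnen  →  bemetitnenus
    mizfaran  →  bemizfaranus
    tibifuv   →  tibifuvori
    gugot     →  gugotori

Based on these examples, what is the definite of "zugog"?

"zugog" ends in -g. The stems ending in -g (diduhug → diduheg, zivig → ziveg, rogag → rogeg) change the last vowel to 'e'.
So zugog → zugeg.

zugeg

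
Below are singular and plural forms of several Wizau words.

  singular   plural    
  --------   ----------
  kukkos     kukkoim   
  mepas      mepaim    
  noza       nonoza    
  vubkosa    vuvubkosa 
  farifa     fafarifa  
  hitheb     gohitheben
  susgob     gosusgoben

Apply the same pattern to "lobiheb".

golobiheben

mepas and noza both have last vowel 'a' yet inflect differently (mepaim, nonoza), so the last vowel is not what conditions the rule; the final letter is.
"lobiheb" ends in -b. The stems ending in -b (hitheb → gohitheben, susgob → gosusgoben) add go- … -en around the stem.
So lobiheb → golobiheben.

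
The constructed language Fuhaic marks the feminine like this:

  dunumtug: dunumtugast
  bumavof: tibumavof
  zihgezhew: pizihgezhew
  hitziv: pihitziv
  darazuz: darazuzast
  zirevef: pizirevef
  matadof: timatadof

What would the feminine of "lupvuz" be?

"lupvuz" has last vowel 'u'. The stems whose last vowel is 'u' (darazuz → darazuzast, dunumtug → dunumtugast) add -ast.
So lupvuz → lupvuzast.

lupvuzast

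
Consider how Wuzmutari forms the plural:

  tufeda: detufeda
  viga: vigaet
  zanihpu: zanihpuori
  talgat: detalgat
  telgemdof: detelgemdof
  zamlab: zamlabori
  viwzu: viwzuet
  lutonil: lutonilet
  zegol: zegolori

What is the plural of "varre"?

zanihpu and viwzu both end in -u yet inflect differently (zanihpuori, viwzuet), so the final letter is not what conditions the rule; the first letter is.
"varre" begins with v-. The stems beginning with v- (viwzu → viwzuet, viga → vigaet) add -et.
The other patterns: stems beginning with z- add -ori; stems beginning with t- add the prefix de-.
So varre → varreet.

varreet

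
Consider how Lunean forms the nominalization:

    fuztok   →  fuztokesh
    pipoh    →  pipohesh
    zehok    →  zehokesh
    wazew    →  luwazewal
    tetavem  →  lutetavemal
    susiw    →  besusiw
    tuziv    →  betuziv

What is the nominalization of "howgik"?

wazew and susiw both end in -w yet inflect differently (luwazewal, besusiw), so the final letter is not what conditions the rule; the last vowel is.
"howgik" has last vowel 'i'. The stems whose last vowel is 'i' (susiw → besusiw, tuziv → betuziv) add the prefix be-.
So howgik → behowgik.

behowgik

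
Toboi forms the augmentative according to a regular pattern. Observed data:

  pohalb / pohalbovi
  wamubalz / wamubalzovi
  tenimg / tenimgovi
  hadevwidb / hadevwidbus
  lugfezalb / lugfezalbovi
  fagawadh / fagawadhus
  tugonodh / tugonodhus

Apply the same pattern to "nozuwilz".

nozuwilzovi

hadevwidb and pohalb both end in -b yet inflect differently (hadevwidbus, pohalbovi), so the final letter is not what conditions the rule; the second-to-last letter is.
"nozuwilz" has second-to-last letter 'l'. The stems whose second-to-last letter is 'l' (wamubalz → wamubalzovi, pohalb → pohalbovi, lugfezalb → lugfezalbovi) add -ovi.
The other pattern: stems whose second-to-last letter is 'd' add -us.
So nozuwilz → nozuwilzovi.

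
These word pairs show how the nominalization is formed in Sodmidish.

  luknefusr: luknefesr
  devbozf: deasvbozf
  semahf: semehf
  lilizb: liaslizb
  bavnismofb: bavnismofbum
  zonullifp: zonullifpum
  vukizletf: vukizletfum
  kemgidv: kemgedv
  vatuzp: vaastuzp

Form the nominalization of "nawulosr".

bavnismofb and lilizb both end in -b yet inflect differently (bavnismofbum, liaslizb), so the final letter is not what conditions the rule; the second-to-last letter is.
"nawulosr" has second-to-last letter 's'. The one such stem in the data (luknefusr → luknefesr) changes the last vowel to 'e' (as do kemgidv, semahf), so the same rule applies.
The other patterns: stems whose second-to-last letter is 'f' or 't' add -um; stems whose second-to-last letter is 'z' insert -as- after the first vowel.
So nawulosr → nawulesr.

nawulesr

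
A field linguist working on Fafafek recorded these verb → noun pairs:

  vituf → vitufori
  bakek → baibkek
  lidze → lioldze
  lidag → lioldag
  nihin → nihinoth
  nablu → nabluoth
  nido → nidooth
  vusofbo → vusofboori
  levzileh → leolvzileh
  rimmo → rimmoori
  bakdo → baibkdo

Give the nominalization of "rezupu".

nido and bakdo both end in -o yet inflect differently (nidooth, baibkdo), so the final letter is not what conditions the rule; the first letter is.
"rezupu" begins with r-. The one such stem in the data (rimmo → rimmoori) adds -ori, so the same rule applies.
So rezupu → rezupuori.

rezupuori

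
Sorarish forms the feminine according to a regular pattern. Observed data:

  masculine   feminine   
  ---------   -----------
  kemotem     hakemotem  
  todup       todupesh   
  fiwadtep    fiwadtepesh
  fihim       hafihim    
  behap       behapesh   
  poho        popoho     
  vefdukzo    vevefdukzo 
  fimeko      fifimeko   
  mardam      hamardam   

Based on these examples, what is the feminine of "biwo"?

bibiwo

behap and mardam both have last vowel 'a' yet inflect differently (behapesh, hamardam), so the last vowel is not what conditions the rule; the final letter is.
"biwo" ends in -o. The stems ending in -o (poho → popoho, fimeko → fifimeko, vefdukzo → vevefdukzo) repeat the first consonant+vowel as a prefix.
The other patterns: stems ending in -p add -esh; stems ending in -m add the prefix ha-.
So biwo → bibiwo.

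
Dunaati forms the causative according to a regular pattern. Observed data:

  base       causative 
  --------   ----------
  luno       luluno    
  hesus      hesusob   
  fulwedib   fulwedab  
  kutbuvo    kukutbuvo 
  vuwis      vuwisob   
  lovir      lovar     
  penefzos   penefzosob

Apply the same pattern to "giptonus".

penefzos and luno both have last vowel 'o' yet inflect differently (penefzosob, luluno), so the last vowel is not what conditions the rule; the final letter is.
"giptonus" ends in -s. The stems ending in -s (penefzos → penefzosob, hesus → hesusob, vuwis → vuwisob) add -ob.
So giptonus → giptonusob.

giptonusob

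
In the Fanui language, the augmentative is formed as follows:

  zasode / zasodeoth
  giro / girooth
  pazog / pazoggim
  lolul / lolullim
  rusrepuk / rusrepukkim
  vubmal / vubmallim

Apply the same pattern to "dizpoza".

giro and pazog both have last vowel 'o' yet inflect differently (girooth, pazoggim), so the last vowel is not what conditions the rule; whether the stem ends in a vowel or a consonant is.
"dizpoza" ends in a vowel. The stems ending in a vowel (zasode → zasodeoth, giro → girooth) add -oth.
The other pattern: stems ending in a consonant double the final consonant and add -im.
So dizpoza → dizpozaoth.

dizpozaoth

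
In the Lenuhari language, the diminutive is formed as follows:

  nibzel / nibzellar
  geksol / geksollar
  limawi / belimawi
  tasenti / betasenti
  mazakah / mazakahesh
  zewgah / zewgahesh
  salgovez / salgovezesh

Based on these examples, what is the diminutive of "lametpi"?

belametpi

"lametpi" ends in -i. The stems ending in -i (limawi → belimawi, tasenti → betasenti) add the prefix be-.
The other patterns: stems ending in -l double the final consonant and add -ar; stems ending in -h or -z add -esh.
So lametpi → belametpi.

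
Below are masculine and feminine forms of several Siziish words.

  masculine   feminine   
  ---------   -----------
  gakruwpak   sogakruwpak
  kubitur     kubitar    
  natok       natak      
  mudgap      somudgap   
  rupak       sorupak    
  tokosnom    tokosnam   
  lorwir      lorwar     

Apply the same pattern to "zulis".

zulas

rupak and natok both end in -k yet inflect differently (sorupak, natak), so the final letter is not what conditions the rule; the last vowel is.
"zulis" has last vowel 'i'. The one such stem in the data (lorwir → lorwar) changes the last vowel to 'a' (as do tokosnom, kubitur), so the same rule applies.
So zulis → zulas.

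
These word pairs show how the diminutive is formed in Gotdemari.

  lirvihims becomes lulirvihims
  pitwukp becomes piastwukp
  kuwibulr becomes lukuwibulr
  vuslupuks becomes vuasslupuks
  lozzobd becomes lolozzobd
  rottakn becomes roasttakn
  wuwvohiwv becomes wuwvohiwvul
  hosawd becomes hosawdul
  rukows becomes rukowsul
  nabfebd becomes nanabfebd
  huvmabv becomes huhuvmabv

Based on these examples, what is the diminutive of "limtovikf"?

lozzobd and hosawd both end in -d yet inflect differently (lolozzobd, hosawdul), so the final letter is not what conditions the rule; the second-to-last letter is.
"limtovikf" has second-to-last letter 'k'. The stems whose second-to-last letter is 'k' (rottakn → roasttakn, pitwukp → piastwukp, vuslupuks → vuasslupuks) insert -as- after the first vowel.
So limtovikf → liasmtovikf.

liasmtovikf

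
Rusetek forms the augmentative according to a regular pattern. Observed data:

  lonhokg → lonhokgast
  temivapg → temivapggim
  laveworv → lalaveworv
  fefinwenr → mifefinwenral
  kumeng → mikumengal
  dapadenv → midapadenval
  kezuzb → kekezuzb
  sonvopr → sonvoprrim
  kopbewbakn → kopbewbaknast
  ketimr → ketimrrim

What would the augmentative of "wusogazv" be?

"wusogazv" has second-to-last letter 'z'. The one such stem in the data (kezuzb → kekezuzb) repeats the first consonant+vowel as a prefix (as does laveworv), so the same rule applies.
The other patterns: stems whose second-to-last letter is 'k' add -ast; stems whose second-to-last letter is 'n' add mi- … -al around the stem; stems whose second-to-last letter is 'm' or 'p' double the final consonant and add -im.
So wusogazv → wuwusogazv.

wuwusogazv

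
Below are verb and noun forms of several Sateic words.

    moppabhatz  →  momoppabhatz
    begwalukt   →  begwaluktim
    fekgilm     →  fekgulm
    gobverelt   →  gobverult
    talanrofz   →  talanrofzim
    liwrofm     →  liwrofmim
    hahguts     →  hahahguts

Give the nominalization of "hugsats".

moppabhatz and talanrofz both end in -z yet inflect differently (momoppabhatz, talanrofzim), so the final letter is not what conditions the rule; the second-to-last letter is.
"hugsats" has second-to-last letter 't'. The stems whose second-to-last letter is 't' (hahguts → hahahguts, moppabhatz → momoppabhatz) repeat the first consonant+vowel as a prefix.
So hugsats → huhugsats.

huhugsats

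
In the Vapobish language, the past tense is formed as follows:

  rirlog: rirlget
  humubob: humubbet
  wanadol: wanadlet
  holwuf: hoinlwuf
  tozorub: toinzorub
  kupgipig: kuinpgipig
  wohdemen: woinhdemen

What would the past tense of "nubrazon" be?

"nubrazon" has last vowel 'o'. The stems whose last vowel is 'o' (rirlog → rirlget, humubob → humubbet, wanadol → wanadlet) delete the last vowel and add -et.
So nubrazon → nubraznet.

nubraznet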